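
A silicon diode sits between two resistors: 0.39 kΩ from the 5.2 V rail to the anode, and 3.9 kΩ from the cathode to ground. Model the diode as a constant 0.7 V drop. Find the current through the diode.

The two resistors are in series with the diode, so KVL gives 5.2 = I·0.39 + 0.7 + I·3.9.
I = (5.2 − 0.7) / (0.39 + 3.9) kΩ = 4.5 / 4.29 = 1.05 mA.

I ≈ 1 mA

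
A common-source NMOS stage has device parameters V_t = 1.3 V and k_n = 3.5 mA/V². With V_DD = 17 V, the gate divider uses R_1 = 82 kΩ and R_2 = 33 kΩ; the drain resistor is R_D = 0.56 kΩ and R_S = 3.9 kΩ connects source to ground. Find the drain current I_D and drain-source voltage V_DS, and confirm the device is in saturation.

I_D ≈ 0.75 mA, V_DS ≈ 14 V

V_G = V_DD·R_2/(R_1+R_2) = 17×33/115 = 4.88 V.
Assume saturation: I_D = (k_n/2)(V_GS − V_t)² with V_GS = V_G − I_D·R_S = 4.88 − 3.9·I_D.
Substituting gives 26.6·I_D² − 49.8·I_D + 22.4 = 0, with roots I_D = 0.75 or 1.12 mA.
The root I_D = 1.12 mA gives V_GS = 0.499 V ≤ V_t, so take I_D = 0.75 mA.
Then V_GS = 1.95 V and V_DS = V_DD − I_D(R_D+R_S) = 17 − 0.75×4.46 = 13.7 V.
Saturation requires V_DS ≥ V_GS − V_t = 0.655 V; 13.7 ≥ 0.655 ✓.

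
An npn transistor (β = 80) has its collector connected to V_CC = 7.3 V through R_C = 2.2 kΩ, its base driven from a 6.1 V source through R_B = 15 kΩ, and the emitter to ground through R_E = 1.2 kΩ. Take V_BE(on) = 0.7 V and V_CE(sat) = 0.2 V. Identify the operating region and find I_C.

Assume active: I_B = (6.1 − 0.7)/(15 + 81×1.2) = 0.0481 mA, I_C = β·I_B = 3.85 mA.
Then V_CE = 7.3 − 3.85×2.2 − 3.9×1.2 = -5.85 V < 0.2 V — the active assumption fails.
Re-solve with V_CE = 0.2 V. KCL at the emitter: V_E/R_E = (V_BB−0.7−V_E)/R_B + (V_CC−0.2−V_E)/R_C, giving V_E = 2.65 V.
I_C = (V_CC − 0.2 − V_E)/R_C = (7.1 − 2.65)/2.2 = 2.02 mA.
Check: I_B = (5.4 − 2.65)/15 = 0.183 mA, and β·I_B = 14.7 mA > I_C, confirming saturation.

saturation; I_C ≈ 2 mA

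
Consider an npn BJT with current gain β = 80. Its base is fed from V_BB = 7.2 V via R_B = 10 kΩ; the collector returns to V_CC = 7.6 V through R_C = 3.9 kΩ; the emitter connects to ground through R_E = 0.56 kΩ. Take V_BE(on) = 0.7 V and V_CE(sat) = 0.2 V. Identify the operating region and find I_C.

saturation; I_C ≈ 1.6 mA

Assume active: I_B = (7.2 − 0.7)/(10 + 81×0.56) = 0.117 mA, I_C = β·I_B = 9.39 mA.
Then V_CE = 7.6 − 9.39×3.9 − 9.51×0.56 = -34.4 V < 0.2 V — the active assumption fails.
Re-solve with V_CE = 0.2 V. KCL at the emitter: V_E/R_E = (V_BB−0.7−V_E)/R_B + (V_CC−0.2−V_E)/R_C, giving V_E = 1.19 V.
I_C = (V_CC − 0.2 − V_E)/R_C = (7.4 − 1.19)/3.9 = 1.59 mA.
Check: I_B = (6.5 − 1.19)/10 = 0.531 mA, and β·I_B = 42.5 mA > I_C, confirming saturation.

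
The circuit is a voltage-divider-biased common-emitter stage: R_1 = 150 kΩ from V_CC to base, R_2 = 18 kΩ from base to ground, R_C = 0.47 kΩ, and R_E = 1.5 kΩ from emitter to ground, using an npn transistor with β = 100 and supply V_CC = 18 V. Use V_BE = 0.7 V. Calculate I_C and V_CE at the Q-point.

Thevenize the base divider: V_Th = V_CC·R_2/(R_1+R_2) = 18×18/168 = 1.93 V, R_Th = R_1‖R_2 = 16.1 kΩ.
Base-emitter loop: V_Th = I_B·R_Th + V_BE + (β+1)I_B·R_E, so I_B = (1.93 − 0.7) / (16.1 + 101×1.5) = 0.00733 mA.
I_C = β·I_B = 100×0.00733 = 0.733 mA, and I_E = (β+1)I_B = 0.74 mA.
V_CE = V_CC − I_C·R_C − I_E·R_E = 18 − 0.733×0.47 − 0.74×1.5 = 16.5 V.
V_CE = 16.5 V > 0.2 V confirms active-region operation.

I_C ≈ 0.73 mA, V_CE ≈ 17 V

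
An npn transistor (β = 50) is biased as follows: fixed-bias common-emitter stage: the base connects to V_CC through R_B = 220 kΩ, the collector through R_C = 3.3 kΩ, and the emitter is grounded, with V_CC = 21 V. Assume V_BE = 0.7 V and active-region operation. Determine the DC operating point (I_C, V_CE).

I_C ≈ 4.6 mA, V_CE ≈ 5.8 V

Base loop: V_CC = I_B·R_B + V_BE, so I_B = (21 − 0.7)/220 kΩ = 0.0923 mA.
In the active region I_C = β·I_B = 50 × 0.0923 = 4.61 mA.
Collector loop: V_CE = V_CC − I_C·R_C = 21 − 4.61×3.3 = 5.78 V.
Since V_CE = 5.78 V > V_CE(sat) ≈ 0.2 V, the transistor is in the active region as assumed.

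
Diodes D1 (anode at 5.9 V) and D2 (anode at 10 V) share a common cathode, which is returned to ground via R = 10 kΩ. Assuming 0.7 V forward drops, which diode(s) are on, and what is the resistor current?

Only D2 conducts; I_R ≈ 0.93 mA

Assume both conduct. Then node N would need to be at both 5.9−0.7 = 5.2 V and 10−0.7 = 9.3 V, which is impossible.
Assume only D2 conducts: V_N = 10 − 0.7 = 9.3 V, so I_R = 9.3/10 = 0.93 mA.
Check D1: its anode-to-cathode voltage is 5.9 − 9.3 = -3.4 V < 0.7 V, so it is off. The assumption is consistent.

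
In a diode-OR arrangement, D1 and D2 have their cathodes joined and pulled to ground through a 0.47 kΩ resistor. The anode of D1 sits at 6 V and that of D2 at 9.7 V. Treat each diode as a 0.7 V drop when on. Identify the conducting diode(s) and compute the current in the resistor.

Only D2 conducts; I_R ≈ 19 mA

Assume both conduct. Then node N would need to be at both 6−0.7 = 5.3 V and 9.7−0.7 = 9 V, which is impossible.
Assume only D2 conducts: V_N = 9.7 − 0.7 = 9 V, so I_R = 9/0.47 = 19.1 mA.
Check D1: its anode-to-cathode voltage is 6 − 9 = -3 V < 0.7 V, so it is off. The assumption is consistent.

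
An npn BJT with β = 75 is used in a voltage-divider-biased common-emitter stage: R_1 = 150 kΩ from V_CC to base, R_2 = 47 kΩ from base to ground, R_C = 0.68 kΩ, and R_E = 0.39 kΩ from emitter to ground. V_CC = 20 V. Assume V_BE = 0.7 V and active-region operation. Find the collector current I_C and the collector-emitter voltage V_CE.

I_C ≈ 4.7 mA, V_CE ≈ 15 V

Thevenize the base divider: V_Th = V_CC·R_2/(R_1+R_2) = 20×47/197 = 4.77 V, R_Th = R_1‖R_2 = 35.8 kΩ.
Base-emitter loop: V_Th = I_B·R_Th + V_BE + (β+1)I_B·R_E, so I_B = (4.77 − 0.7) / (35.8 + 76×0.39) = 0.0622 mA.
I_C = β·I_B = 75×0.0622 = 4.67 mA, and I_E = (β+1)I_B = 4.73 mA.
V_CE = V_CC − I_C·R_C − I_E·R_E = 20 − 4.67×0.68 − 4.73×0.39 = 15 V.
V_CE = 15 V > 0.2 V confirms active-region operation.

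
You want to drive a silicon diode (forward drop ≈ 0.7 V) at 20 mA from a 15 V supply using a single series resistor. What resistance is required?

The resistor drops V_S − V_D = 15 − 0.7 = 14.3 V at 20 mA.
R = 14.3 V / 20 mA = 0.715 kΩ.

R ≈ 0.72 kΩ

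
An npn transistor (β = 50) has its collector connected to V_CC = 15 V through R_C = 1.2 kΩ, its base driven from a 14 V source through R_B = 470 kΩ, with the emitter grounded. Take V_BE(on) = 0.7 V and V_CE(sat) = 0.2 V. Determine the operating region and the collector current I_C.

Assume active. Base-emitter loop: I_B = (V_BB − V_BE)/R_B = (14 − 0.7)/470 = 0.0283 mA.
I_C = β·I_B = 50×0.0283 = 1.41 mA.
V_CE = V_CC − I_C·R_C = 15 − 1.41×1.2 = 13.3 V > V_CE(sat), so the active-region assumption holds.

active; I_C ≈ 1.4 mA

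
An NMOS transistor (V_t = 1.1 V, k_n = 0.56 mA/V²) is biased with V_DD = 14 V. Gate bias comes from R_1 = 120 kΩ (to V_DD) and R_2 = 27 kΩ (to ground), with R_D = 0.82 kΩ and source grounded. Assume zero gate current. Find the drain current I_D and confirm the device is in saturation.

I_D ≈ 0.61 mA

V_G = V_DD·R_2/(R_1+R_2) = 14×27/147 = 2.57 V. With the source grounded, V_GS = V_G = 2.57 V.
Assume saturation: I_D = (k_n/2)(V_GS − V_t)² = (0.56/2)×(2.57 − 1.1)² = 0.28×1.47² = 0.606 mA.
V_DS = V_DD − I_D·R_D = 14 − 0.606×0.82 = 13.5 V.
Saturation requires V_DS ≥ V_GS − V_t = 1.47 V; 13.5 ≥ 1.47 ✓.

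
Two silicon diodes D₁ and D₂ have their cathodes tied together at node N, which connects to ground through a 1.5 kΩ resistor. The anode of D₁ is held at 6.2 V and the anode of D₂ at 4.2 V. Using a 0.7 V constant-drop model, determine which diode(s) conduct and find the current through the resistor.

Assume both conduct. Then node N would need to be at both 6.2−0.7 = 5.5 V and 4.2−0.7 = 3.5 V, which is impossible.
Assume only D₁ conducts: V_N = 6.2 − 0.7 = 5.5 V, so I_R = 5.5/1.5 = 3.67 mA.
Check D₂: its anode-to-cathode voltage is 4.2 − 5.5 = -1.3 V < 0.7 V, so it is off. The assumption is consistent.

Only D₁ conducts; I_R ≈ 3.7 mA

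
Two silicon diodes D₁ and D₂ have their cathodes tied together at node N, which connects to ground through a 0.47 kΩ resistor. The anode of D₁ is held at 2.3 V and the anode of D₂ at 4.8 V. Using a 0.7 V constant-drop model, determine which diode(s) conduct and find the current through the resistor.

Assume both conduct. Then node N would need to be at both 2.3−0.7 = 1.6 V and 4.8−0.7 = 4.1 V, which is impossible.
Assume only D₂ conducts: V_N = 4.8 − 0.7 = 4.1 V, so I_R = 4.1/0.47 = 8.72 mA.
Check D₁: its anode-to-cathode voltage is 2.3 − 4.1 = -1.8 V < 0.7 V, so it is off. The assumption is consistent.

Only D₂ conducts; I_R ≈ 8.7 mA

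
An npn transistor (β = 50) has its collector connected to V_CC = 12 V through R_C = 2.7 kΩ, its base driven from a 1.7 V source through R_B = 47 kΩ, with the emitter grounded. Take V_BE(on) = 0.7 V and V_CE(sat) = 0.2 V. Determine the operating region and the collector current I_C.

active; I_C ≈ 1.1 mA

Assume active. Base-emitter loop: I_B = (V_BB − V_BE)/R_B = (1.7 − 0.7)/47 = 0.0213 mA.
I_C = β·I_B = 50×0.0213 = 1.06 mA.
V_CE = V_CC − I_C·R_C = 12 − 1.06×2.7 = 9.13 V > V_CE(sat), so the active-region assumption holds.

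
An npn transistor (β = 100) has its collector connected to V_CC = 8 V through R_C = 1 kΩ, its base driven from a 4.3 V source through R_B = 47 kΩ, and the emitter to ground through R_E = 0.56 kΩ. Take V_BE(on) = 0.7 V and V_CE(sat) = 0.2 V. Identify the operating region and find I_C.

active; I_C ≈ 3.5 mA

Assume active. Base-emitter loop: I_B = (V_BB − V_BE)/(R_B + (β+1)R_E) = (4.3 − 0.7)/(47 + 101×0.56) = 0.0348 mA.
I_C = β·I_B = 100×0.0348 = 3.48 mA.
V_CE = V_CC − I_C·R_C − I_E·R_E = 8 − 3.48×1 − 3.51×0.56 = 2.56 V > V_CE(sat), so the active-region assumption holds.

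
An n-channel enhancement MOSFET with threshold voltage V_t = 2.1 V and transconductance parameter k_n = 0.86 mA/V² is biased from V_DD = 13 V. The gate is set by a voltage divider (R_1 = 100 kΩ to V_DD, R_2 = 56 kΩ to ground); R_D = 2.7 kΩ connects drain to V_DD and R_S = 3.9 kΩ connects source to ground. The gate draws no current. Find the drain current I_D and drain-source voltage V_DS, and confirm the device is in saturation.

I_D ≈ 0.41 mA, V_DS ≈ 10 V

V_G = V_DD·R_2/(R_1+R_2) = 13×56/156 = 4.67 V.
Assume saturation: I_D = (k_n/2)(V_GS − V_t)² with V_GS = V_G − I_D·R_S = 4.67 − 3.9·I_D.
Substituting gives 6.54·I_D² − 9.61·I_D + 2.83 = 0, with roots I_D = 0.408 or 1.06 mA.
The root I_D = 1.06 mA gives V_GS = 0.529 V ≤ V_t, so take I_D = 0.408 mA.
Then V_GS = 3.07 V and V_DS = V_DD − I_D(R_D+R_S) = 13 − 0.408×6.6 = 10.3 V.
Saturation requires V_DS ≥ V_GS − V_t = 0.974 V; 10.3 ≥ 0.974 ✓.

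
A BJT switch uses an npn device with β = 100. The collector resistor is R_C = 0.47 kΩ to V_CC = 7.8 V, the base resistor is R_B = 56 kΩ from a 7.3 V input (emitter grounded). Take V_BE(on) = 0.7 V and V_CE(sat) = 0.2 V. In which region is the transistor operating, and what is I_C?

active; I_C ≈ 12 mA

Assume active. Base-emitter loop: I_B = (V_BB − V_BE)/R_B = (7.3 − 0.7)/56 = 0.118 mA.
I_C = β·I_B = 100×0.118 = 11.8 mA.
V_CE = V_CC − I_C·R_C = 7.8 − 11.8×0.47 = 2.26 V > V_CE(sat), so the active-region assumption holds.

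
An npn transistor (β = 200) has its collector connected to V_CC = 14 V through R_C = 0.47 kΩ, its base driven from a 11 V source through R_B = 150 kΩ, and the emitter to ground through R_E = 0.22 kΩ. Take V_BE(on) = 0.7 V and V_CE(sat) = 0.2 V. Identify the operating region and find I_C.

Assume active. Base-emitter loop: I_B = (V_BB − V_BE)/(R_B + (β+1)R_E) = (11 − 0.7)/(150 + 201×0.22) = 0.053 mA.
I_C = β·I_B = 200×0.053 = 10.6 mA.
V_CE = V_CC − I_C·R_C − I_E·R_E = 14 − 10.6×0.47 − 10.7×0.22 = 6.67 V > V_CE(sat), so the active-region assumption holds.

active; I_C ≈ 11 mA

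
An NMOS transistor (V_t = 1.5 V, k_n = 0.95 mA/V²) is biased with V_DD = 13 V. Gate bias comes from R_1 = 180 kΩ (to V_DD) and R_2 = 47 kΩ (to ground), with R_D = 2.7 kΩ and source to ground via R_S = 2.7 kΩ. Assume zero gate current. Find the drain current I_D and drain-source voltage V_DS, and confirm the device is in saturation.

V_G = V_DD·R_2/(R_1+R_2) = 13×47/227 = 2.69 V.
Assume saturation: I_D = (k_n/2)(V_GS − V_t)² with V_GS = V_G − I_D·R_S = 2.69 − 2.7·I_D.
Substituting gives 3.46·I_D² − 4.06·I_D + 0.674 = 0, with roots I_D = 0.201 or 0.971 mA.
The root I_D = 0.971 mA gives V_GS = 0.0704 V ≤ V_t, so take I_D = 0.201 mA.
Then V_GS = 2.15 V and V_DS = V_DD − I_D(R_D+R_S) = 13 − 0.201×5.4 = 11.9 V.
Saturation requires V_DS ≥ V_GS − V_t = 0.65 V; 11.9 ≥ 0.65 ✓.

I_D ≈ 0.2 mA, V_DS ≈ 12 V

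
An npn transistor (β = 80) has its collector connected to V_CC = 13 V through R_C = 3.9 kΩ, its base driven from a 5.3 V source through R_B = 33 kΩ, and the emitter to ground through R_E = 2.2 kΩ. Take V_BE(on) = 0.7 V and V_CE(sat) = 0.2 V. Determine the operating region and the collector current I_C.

Assume active. Base-emitter loop: I_B = (V_BB − V_BE)/(R_B + (β+1)R_E) = (5.3 − 0.7)/(33 + 81×2.2) = 0.0218 mA.
I_C = β·I_B = 80×0.0218 = 1.74 mA.
V_CE = V_CC − I_C·R_C − I_E·R_E = 13 − 1.74×3.9 − 1.76×2.2 = 2.32 V > V_CE(sat), so the active-region assumption holds.

active; I_C ≈ 1.7 mA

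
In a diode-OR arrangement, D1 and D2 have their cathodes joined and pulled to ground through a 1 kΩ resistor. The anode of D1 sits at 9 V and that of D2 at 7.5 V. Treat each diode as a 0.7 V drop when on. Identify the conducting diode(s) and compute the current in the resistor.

Assume both conduct. Then node N would need to be at both 9−0.7 = 8.3 V and 7.5−0.7 = 6.8 V, which is impossible.
Assume only D1 conducts: V_N = 9 − 0.7 = 8.3 V, so I_R = 8.3/1 = 8.3 mA.
Check D2: its anode-to-cathode voltage is 7.5 − 8.3 = -0.8 V < 0.7 V, so it is off. The assumption is consistent.

Only D1 conducts; I_R ≈ 8.3 mA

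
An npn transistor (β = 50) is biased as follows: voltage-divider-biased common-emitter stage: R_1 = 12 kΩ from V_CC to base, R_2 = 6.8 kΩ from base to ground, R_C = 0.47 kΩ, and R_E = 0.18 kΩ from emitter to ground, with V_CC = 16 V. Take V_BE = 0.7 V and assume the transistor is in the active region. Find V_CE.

V_CE ≈ 3.7 V

Thevenize the base divider: V_Th = V_CC·R_2/(R_1+R_2) = 16×6.8/18.8 = 5.79 V, R_Th = R_1‖R_2 = 4.34 kΩ.
Base-emitter loop: V_Th = I_B·R_Th + V_BE + (β+1)I_B·R_E, so I_B = (5.79 − 0.7) / (4.34 + 51×0.18) = 0.376 mA.
I_C = β·I_B = 50×0.376 = 18.8 mA, and I_E = (β+1)I_B = 19.2 mA.
V_CE = V_CC − I_C·R_C − I_E·R_E = 16 − 18.8×0.47 − 19.2×0.18 = 3.7 V.
V_CE = 3.7 V > 0.2 V confirms active-region operation.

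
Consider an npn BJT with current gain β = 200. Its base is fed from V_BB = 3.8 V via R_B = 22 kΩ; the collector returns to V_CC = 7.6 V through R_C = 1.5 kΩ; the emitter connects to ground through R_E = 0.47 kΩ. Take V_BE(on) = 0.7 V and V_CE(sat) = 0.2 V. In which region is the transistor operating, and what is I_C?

Assume active: I_B = (3.8 − 0.7)/(22 + 201×0.47) = 0.0266 mA, I_C = β·I_B = 5.32 mA.
Then V_CE = 7.6 − 5.32×1.5 − 5.35×0.47 = -2.9 V < 0.2 V — the active assumption fails.
Re-solve with V_CE = 0.2 V. KCL at the emitter: V_E/R_E = (V_BB−0.7−V_E)/R_B + (V_CC−0.2−V_E)/R_C, giving V_E = 1.79 V.
I_C = (V_CC − 0.2 − V_E)/R_C = (7.4 − 1.79)/1.5 = 3.74 mA.
Check: I_B = (3.1 − 1.79)/22 = 0.0597 mA, and β·I_B = 11.9 mA > I_C, confirming saturation.

saturation; I_C ≈ 3.7 mA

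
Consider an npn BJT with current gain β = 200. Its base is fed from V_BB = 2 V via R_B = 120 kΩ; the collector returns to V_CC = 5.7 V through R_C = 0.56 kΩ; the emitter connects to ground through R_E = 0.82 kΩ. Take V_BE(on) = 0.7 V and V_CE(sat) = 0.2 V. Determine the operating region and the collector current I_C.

active; I_C ≈ 0.91 mA

Assume active. Base-emitter loop: I_B = (V_BB − V_BE)/(R_B + (β+1)R_E) = (2 − 0.7)/(120 + 201×0.82) = 0.00456 mA.
I_C = β·I_B = 200×0.00456 = 0.913 mA.
V_CE = V_CC − I_C·R_C − I_E·R_E = 5.7 − 0.913×0.56 − 0.917×0.82 = 4.44 V > V_CE(sat), so the active-region assumption holds.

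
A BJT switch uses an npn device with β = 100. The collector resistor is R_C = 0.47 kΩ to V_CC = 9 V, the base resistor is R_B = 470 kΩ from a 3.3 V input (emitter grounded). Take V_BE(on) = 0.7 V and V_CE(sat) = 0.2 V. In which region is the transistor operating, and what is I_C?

Assume active. Base-emitter loop: I_B = (V_BB − V_BE)/R_B = (3.3 − 0.7)/470 = 0.00553 mA.
I_C = β·I_B = 100×0.00553 = 0.553 mA.
V_CE = V_CC − I_C·R_C = 9 − 0.553×0.47 = 8.74 V > V_CE(sat), so the active-region assumption holds.

active; I_C ≈ 0.55 mA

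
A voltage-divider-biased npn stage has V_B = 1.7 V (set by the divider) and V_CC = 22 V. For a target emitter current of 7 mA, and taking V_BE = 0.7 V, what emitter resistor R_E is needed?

R_E ≈ 0.14 kΩ

V_E = V_B − V_BE = 1.7 − 0.7 = 1 V.
R_E = V_E / I_E = 1 / 7 = 0.143 kΩ.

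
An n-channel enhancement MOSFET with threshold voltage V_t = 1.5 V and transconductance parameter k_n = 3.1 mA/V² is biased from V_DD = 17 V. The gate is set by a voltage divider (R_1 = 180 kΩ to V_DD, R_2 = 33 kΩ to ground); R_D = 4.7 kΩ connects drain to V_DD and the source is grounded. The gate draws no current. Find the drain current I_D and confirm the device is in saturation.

I_D ≈ 2 mA

V_G = V_DD·R_2/(R_1+R_2) = 17×33/213 = 2.63 V. With the source grounded, V_GS = V_G = 2.63 V.
Assume saturation: I_D = (k_n/2)(V_GS − V_t)² = (3.1/2)×(2.63 − 1.5)² = 1.55×1.13² = 1.99 mA.
V_DS = V_DD − I_D·R_D = 17 − 1.99×4.7 = 7.64 V.
Saturation requires V_DS ≥ V_GS − V_t = 1.13 V; 7.64 ≥ 1.13 ✓.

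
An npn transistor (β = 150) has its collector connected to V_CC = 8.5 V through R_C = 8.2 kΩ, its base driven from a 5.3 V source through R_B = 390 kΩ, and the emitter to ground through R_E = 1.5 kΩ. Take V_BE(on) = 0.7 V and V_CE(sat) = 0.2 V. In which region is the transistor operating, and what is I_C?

saturation; I_C ≈ 0.85 mA

Assume active: I_B = (5.3 − 0.7)/(390 + 151×1.5) = 0.00746 mA, I_C = β·I_B = 1.12 mA.
Then V_CE = 8.5 − 1.12×8.2 − 1.13×1.5 = -2.37 V < 0.2 V — the active assumption fails.
Re-solve with V_CE = 0.2 V. KCL at the emitter: V_E/R_E = (V_BB−0.7−V_E)/R_B + (V_CC−0.2−V_E)/R_C, giving V_E = 1.29 V.
I_C = (V_CC − 0.2 − V_E)/R_C = (8.3 − 1.29)/8.2 = 0.854 mA.
Check: I_B = (4.6 − 1.29)/390 = 0.00848 mA, and β·I_B = 1.27 mA > I_C, confirming saturation.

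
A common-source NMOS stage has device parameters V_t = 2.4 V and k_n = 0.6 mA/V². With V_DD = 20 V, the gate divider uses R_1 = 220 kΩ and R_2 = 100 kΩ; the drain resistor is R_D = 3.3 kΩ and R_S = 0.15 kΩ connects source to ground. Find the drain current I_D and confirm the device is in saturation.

I_D ≈ 3.4 mA

V_G = V_DD·R_2/(R_1+R_2) = 20×100/320 = 6.25 V.
Assume saturation: I_D = (k_n/2)(V_GS − V_t)² with V_GS = V_G − I_D·R_S = 6.25 − 0.15·I_D.
Substituting gives 0.00675·I_D² − 1.35·I_D + 4.45 = 0, with roots I_D = 3.36 or 196 mA.
The root I_D = 196 mA gives V_GS = -23.2 V ≤ V_t, so take I_D = 3.36 mA.
Then V_GS = 5.75 V and V_DS = V_DD − I_D(R_D+R_S) = 20 − 3.36×3.45 = 8.41 V.
Saturation requires V_DS ≥ V_GS − V_t = 3.35 V; 8.41 ≥ 3.35 ✓.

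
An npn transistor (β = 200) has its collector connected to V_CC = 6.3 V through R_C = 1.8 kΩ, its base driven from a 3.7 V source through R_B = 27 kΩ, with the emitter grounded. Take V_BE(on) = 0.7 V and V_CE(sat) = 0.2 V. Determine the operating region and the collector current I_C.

Assume active: I_B = (3.7 − 0.7)/27 = 0.111 mA, giving I_C = β·I_B = 22.2 mA.
But then V_CE = 6.3 − 22.2×1.8 = -33.7 V < V_CE(sat) = 0.2 V — impossible in the active region.
So the transistor is saturated. With V_CE = 0.2 V, I_C = (V_CC − 0.2)/R_C = 6.1/1.8 = 3.39 mA.
Check: β·I_B = 22.2 mA > I_C = 3.39 mA, confirming saturation.

saturation; I_C ≈ 3.4 mA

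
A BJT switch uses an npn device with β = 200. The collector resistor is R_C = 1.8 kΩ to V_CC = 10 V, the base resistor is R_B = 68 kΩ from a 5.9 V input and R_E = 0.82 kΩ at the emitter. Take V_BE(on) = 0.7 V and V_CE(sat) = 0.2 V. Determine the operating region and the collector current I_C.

Assume active: I_B = (5.9 − 0.7)/(68 + 201×0.82) = 0.0223 mA, I_C = β·I_B = 4.47 mA.
Then V_CE = 10 − 4.47×1.8 − 4.49×0.82 = -1.72 V < 0.2 V — the active assumption fails.
Re-solve with V_CE = 0.2 V. KCL at the emitter: V_E/R_E = (V_BB−0.7−V_E)/R_B + (V_CC−0.2−V_E)/R_C, giving V_E = 3.08 V.
I_C = (V_CC − 0.2 − V_E)/R_C = (9.8 − 3.08)/1.8 = 3.73 mA.
Check: I_B = (5.2 − 3.08)/68 = 0.0311 mA, and β·I_B = 6.22 mA > I_C, confirming saturation.

saturation; I_C ≈ 3.7 mA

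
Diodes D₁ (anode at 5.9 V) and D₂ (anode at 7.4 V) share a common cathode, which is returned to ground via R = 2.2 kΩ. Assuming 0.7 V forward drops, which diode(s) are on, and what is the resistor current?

Assume both conduct. Then node N would need to be at both 5.9−0.7 = 5.2 V and 7.4−0.7 = 6.7 V, which is impossible.
Assume only D₂ conducts: V_N = 7.4 − 0.7 = 6.7 V, so I_R = 6.7/2.2 = 3.05 mA.
Check D₁: its anode-to-cathode voltage is 5.9 − 6.7 = -0.8 V < 0.7 V, so it is off. The assumption is consistent.

Only D₂ conducts; I_R ≈ 3 mA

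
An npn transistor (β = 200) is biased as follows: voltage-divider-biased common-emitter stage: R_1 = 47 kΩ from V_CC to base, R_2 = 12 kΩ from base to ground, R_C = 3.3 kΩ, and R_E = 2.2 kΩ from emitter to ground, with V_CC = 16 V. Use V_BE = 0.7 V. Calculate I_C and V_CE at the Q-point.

Thevenize the base divider: V_Th = V_CC·R_2/(R_1+R_2) = 16×12/59 = 3.25 V, R_Th = R_1‖R_2 = 9.56 kΩ.
Base-emitter loop: V_Th = I_B·R_Th + V_BE + (β+1)I_B·R_E, so I_B = (3.25 − 0.7) / (9.56 + 201×2.2) = 0.00565 mA.
I_C = β·I_B = 200×0.00565 = 1.13 mA, and I_E = (β+1)I_B = 1.14 mA.
V_CE = V_CC − I_C·R_C − I_E·R_E = 16 − 1.13×3.3 − 1.14×2.2 = 9.77 V.
V_CE = 9.77 V > 0.2 V confirms active-region operation.

I_C ≈ 1.1 mA, V_CE ≈ 9.8 V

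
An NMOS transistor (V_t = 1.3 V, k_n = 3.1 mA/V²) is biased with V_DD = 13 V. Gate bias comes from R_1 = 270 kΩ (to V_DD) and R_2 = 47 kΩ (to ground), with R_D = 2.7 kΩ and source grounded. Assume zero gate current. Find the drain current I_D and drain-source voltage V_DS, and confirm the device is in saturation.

V_G = V_DD·R_2/(R_1+R_2) = 13×47/317 = 1.93 V. With the source grounded, V_GS = V_G = 1.93 V.
Assume saturation: I_D = (k_n/2)(V_GS − V_t)² = (3.1/2)×(1.93 − 1.3)² = 1.55×0.627² = 0.61 mA.
V_DS = V_DD − I_D·R_D = 13 − 0.61×2.7 = 11.4 V.
Saturation requires V_DS ≥ V_GS − V_t = 0.627 V; 11.4 ≥ 0.627 ✓.

I_D ≈ 0.61 mA, V_DS ≈ 11 V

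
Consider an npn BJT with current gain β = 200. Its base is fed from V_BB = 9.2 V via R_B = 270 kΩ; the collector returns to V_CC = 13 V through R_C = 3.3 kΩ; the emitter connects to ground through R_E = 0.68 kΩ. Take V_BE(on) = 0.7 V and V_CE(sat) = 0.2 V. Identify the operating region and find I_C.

saturation; I_C ≈ 3.2 mA

Assume active: I_B = (9.2 − 0.7)/(270 + 201×0.68) = 0.0209 mA, I_C = β·I_B = 4.18 mA.
Then V_CE = 13 − 4.18×3.3 − 4.2×0.68 = -3.65 V < 0.2 V — the active assumption fails.
Re-solve with V_CE = 0.2 V. KCL at the emitter: V_E/R_E = (V_BB−0.7−V_E)/R_B + (V_CC−0.2−V_E)/R_C, giving V_E = 2.2 V.
I_C = (V_CC − 0.2 − V_E)/R_C = (12.8 − 2.2)/3.3 = 3.21 mA.
Check: I_B = (8.5 − 2.2)/270 = 0.0233 mA, and β·I_B = 4.67 mA > I_C, confirming saturation.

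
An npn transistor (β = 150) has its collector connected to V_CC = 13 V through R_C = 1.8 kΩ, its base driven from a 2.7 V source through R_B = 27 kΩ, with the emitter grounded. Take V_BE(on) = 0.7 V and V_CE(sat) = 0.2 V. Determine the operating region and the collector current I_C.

saturation; I_C ≈ 7.1 mA

Assume active: I_B = (2.7 − 0.7)/27 = 0.0741 mA, giving I_C = β·I_B = 11.1 mA.
But then V_CE = 13 − 11.1×1.8 = -7 V < V_CE(sat) = 0.2 V — impossible in the active region.
So the transistor is saturated. With V_CE = 0.2 V, I_C = (V_CC − 0.2)/R_C = 12.8/1.8 = 7.11 mA.
Check: β·I_B = 11.1 mA > I_C = 7.11 mA, confirming saturation.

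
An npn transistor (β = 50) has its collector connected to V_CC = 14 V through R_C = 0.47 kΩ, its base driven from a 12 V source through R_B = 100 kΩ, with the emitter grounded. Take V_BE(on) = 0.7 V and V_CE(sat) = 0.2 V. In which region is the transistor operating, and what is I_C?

active; I_C ≈ 5.7 mA

Assume active. Base-emitter loop: I_B = (V_BB − V_BE)/R_B = (12 − 0.7)/100 = 0.113 mA.
I_C = β·I_B = 50×0.113 = 5.65 mA.
V_CE = V_CC − I_C·R_C = 14 − 5.65×0.47 = 11.3 V > V_CE(sat), so the active-region assumption holds.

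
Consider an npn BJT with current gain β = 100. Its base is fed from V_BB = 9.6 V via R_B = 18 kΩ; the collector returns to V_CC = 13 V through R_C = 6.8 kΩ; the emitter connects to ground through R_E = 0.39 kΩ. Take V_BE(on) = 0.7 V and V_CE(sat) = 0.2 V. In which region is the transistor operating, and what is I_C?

Assume active: I_B = (9.6 − 0.7)/(18 + 101×0.39) = 0.155 mA, I_C = β·I_B = 15.5 mA.
Then V_CE = 13 − 15.5×6.8 − 15.7×0.39 = -98.6 V < 0.2 V — the active assumption fails.
Re-solve with V_CE = 0.2 V. KCL at the emitter: V_E/R_E = (V_BB−0.7−V_E)/R_B + (V_CC−0.2−V_E)/R_C, giving V_E = 0.859 V.
I_C = (V_CC − 0.2 − V_E)/R_C = (12.8 − 0.859)/6.8 = 1.76 mA.
Check: I_B = (8.9 − 0.859)/18 = 0.447 mA, and β·I_B = 44.7 mA > I_C, confirming saturation.

saturation; I_C ≈ 1.8 mA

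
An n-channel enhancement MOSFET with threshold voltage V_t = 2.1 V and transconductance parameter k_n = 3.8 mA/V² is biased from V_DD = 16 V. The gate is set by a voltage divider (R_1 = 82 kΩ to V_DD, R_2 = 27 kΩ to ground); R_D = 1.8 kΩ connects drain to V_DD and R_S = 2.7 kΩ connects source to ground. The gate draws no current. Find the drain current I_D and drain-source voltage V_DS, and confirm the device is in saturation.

I_D ≈ 0.5 mA, V_DS ≈ 14 V

V_G = V_DD·R_2/(R_1+R_2) = 16×27/109 = 3.96 V.
Assume saturation: I_D = (k_n/2)(V_GS − V_t)² with V_GS = V_G − I_D·R_S = 3.96 − 2.7·I_D.
Substituting gives 13.9·I_D² − 20.1·I_D + 6.6 = 0, with roots I_D = 0.5 or 0.952 mA.
The root I_D = 0.952 mA gives V_GS = 1.39 V ≤ V_t, so take I_D = 0.5 mA.
Then V_GS = 2.61 V and V_DS = V_DD − I_D(R_D+R_S) = 16 − 0.5×4.5 = 13.7 V.
Saturation requires V_DS ≥ V_GS − V_t = 0.513 V; 13.7 ≥ 0.513 ✓.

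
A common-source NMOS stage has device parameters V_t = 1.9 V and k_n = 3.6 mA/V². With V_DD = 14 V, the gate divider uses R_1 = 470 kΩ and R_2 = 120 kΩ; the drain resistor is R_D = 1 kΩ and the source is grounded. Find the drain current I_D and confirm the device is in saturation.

V_G = V_DD·R_2/(R_1+R_2) = 14×120/590 = 2.85 V. With the source grounded, V_GS = V_G = 2.85 V.
Assume saturation: I_D = (k_n/2)(V_GS − V_t)² = (3.6/2)×(2.85 − 1.9)² = 1.8×0.947² = 1.62 mA.
V_DS = V_DD − I_D·R_D = 14 − 1.62×1 = 12.4 V.
Saturation requires V_DS ≥ V_GS − V_t = 0.947 V; 12.4 ≥ 0.947 ✓.

I_D ≈ 1.6 mA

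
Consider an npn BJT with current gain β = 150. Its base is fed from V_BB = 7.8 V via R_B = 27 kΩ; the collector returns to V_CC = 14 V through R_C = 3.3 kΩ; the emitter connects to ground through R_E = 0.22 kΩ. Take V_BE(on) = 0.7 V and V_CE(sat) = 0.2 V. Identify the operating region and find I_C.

Assume active: I_B = (7.8 − 0.7)/(27 + 151×0.22) = 0.118 mA, I_C = β·I_B = 17.7 mA.
Then V_CE = 14 − 17.7×3.3 − 17.8×0.22 = -48.3 V < 0.2 V — the active assumption fails.
Re-solve with V_CE = 0.2 V. KCL at the emitter: V_E/R_E = (V_BB−0.7−V_E)/R_B + (V_CC−0.2−V_E)/R_C, giving V_E = 0.91 V.
I_C = (V_CC − 0.2 − V_E)/R_C = (13.8 − 0.91)/3.3 = 3.91 mA.
Check: I_B = (7.1 − 0.91)/27 = 0.229 mA, and β·I_B = 34.4 mA > I_C, confirming saturation.

saturation; I_C ≈ 3.9 mA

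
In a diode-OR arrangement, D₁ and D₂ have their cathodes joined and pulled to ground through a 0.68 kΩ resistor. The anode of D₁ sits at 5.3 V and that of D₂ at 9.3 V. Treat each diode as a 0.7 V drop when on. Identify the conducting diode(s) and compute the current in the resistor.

Assume both conduct. Then node N would need to be at both 5.3−0.7 = 4.6 V and 9.3−0.7 = 8.6 V, which is impossible.
Assume only D₂ conducts: V_N = 9.3 − 0.7 = 8.6 V, so I_R = 8.6/0.68 = 12.6 mA.
Check D₁: its anode-to-cathode voltage is 5.3 − 8.6 = -3.3 V < 0.7 V, so it is off. The assumption is consistent.

Only D₂ conducts; I_R ≈ 13 mA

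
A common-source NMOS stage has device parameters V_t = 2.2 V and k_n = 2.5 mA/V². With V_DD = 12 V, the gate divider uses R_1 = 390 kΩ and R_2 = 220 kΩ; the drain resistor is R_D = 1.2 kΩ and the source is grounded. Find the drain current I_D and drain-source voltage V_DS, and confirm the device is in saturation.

I_D ≈ 5.7 mA, V_DS ≈ 5.2 V

V_G = V_DD·R_2/(R_1+R_2) = 12×220/610 = 4.33 V. With the source grounded, V_GS = V_G = 4.33 V.
Assume saturation: I_D = (k_n/2)(V_GS − V_t)² = (2.5/2)×(4.33 − 2.2)² = 1.25×2.13² = 5.66 mA.
V_DS = V_DD − I_D·R_D = 12 − 5.66×1.2 = 5.21 V.
Saturation requires V_DS ≥ V_GS − V_t = 2.13 V; 5.21 ≥ 2.13 ✓.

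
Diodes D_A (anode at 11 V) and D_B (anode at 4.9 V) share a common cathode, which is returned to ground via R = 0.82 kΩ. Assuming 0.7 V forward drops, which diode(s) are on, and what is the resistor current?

Assume both conduct. Then node N would need to be at both 11−0.7 = 10.3 V and 4.9−0.7 = 4.2 V, which is impossible.
Assume only D_A conducts: V_N = 11 − 0.7 = 10.3 V, so I_R = 10.3/0.82 = 12.6 mA.
Check D_B: its anode-to-cathode voltage is 4.9 − 10.3 = -5.4 V < 0.7 V, so it is off. The assumption is consistent.

Only D_A conducts; I_R ≈ 13 mA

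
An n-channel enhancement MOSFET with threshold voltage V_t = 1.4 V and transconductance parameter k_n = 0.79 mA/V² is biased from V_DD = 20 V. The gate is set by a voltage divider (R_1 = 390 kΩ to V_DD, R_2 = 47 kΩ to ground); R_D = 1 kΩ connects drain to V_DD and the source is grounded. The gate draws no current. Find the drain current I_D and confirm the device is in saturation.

V_G = V_DD·R_2/(R_1+R_2) = 20×47/437 = 2.15 V. With the source grounded, V_GS = V_G = 2.15 V.
Assume saturation: I_D = (k_n/2)(V_GS − V_t)² = (0.79/2)×(2.15 − 1.4)² = 0.395×0.751² = 0.223 mA.
V_DS = V_DD − I_D·R_D = 20 − 0.223×1 = 19.8 V.
Saturation requires V_DS ≥ V_GS − V_t = 0.751 V; 19.8 ≥ 0.751 ✓.

I_D ≈ 0.22 mA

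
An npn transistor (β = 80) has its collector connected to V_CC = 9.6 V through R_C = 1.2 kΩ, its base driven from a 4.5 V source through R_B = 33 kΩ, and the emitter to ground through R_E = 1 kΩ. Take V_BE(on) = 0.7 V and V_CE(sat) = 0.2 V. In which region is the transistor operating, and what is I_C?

Assume active. Base-emitter loop: I_B = (V_BB − V_BE)/(R_B + (β+1)R_E) = (4.5 − 0.7)/(33 + 81×1) = 0.0333 mA.
I_C = β·I_B = 80×0.0333 = 2.67 mA.
V_CE = V_CC − I_C·R_C − I_E·R_E = 9.6 − 2.67×1.2 − 2.7×1 = 3.7 V > V_CE(sat), so the active-region assumption holds.

active; I_C ≈ 2.7 mA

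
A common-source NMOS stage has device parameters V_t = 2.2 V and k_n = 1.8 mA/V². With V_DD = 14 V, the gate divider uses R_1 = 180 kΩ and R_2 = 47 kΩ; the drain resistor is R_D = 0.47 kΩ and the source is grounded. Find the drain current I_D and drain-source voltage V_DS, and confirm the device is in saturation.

V_G = V_DD·R_2/(R_1+R_2) = 14×47/227 = 2.9 V. With the source grounded, V_GS = V_G = 2.9 V.
Assume saturation: I_D = (k_n/2)(V_GS − V_t)² = (1.8/2)×(2.9 − 2.2)² = 0.9×0.699² = 0.439 mA.
V_DS = V_DD − I_D·R_D = 14 − 0.439×0.47 = 13.8 V.
Saturation requires V_DS ≥ V_GS − V_t = 0.699 V; 13.8 ≥ 0.699 ✓.

I_D ≈ 0.44 mA, V_DS ≈ 14 V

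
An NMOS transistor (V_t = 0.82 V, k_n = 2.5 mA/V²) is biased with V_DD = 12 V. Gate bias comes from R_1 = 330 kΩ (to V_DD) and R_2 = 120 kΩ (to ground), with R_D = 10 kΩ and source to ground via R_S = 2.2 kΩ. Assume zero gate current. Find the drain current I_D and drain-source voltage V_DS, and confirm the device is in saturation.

V_G = V_DD·R_2/(R_1+R_2) = 12×120/450 = 3.2 V.
Assume saturation: I_D = (k_n/2)(V_GS − V_t)² with V_GS = V_G − I_D·R_S = 3.2 − 2.2·I_D.
Substituting gives 6.05·I_D² − 14.1·I_D + 7.08 = 0, with roots I_D = 0.734 or 1.6 mA.
The root I_D = 1.6 mA gives V_GS = -0.31 V ≤ V_t, so take I_D = 0.734 mA.
Then V_GS = 1.59 V and V_DS = V_DD − I_D(R_D+R_S) = 12 − 0.734×12.2 = 3.05 V.
Saturation requires V_DS ≥ V_GS − V_t = 0.766 V; 3.05 ≥ 0.766 ✓.

I_D ≈ 0.73 mA, V_DS ≈ 3.1 V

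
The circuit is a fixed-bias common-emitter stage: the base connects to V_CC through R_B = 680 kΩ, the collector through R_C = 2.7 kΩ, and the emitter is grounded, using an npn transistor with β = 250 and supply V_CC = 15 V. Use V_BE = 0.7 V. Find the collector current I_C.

I_C ≈ 5.3 mA

Base loop: V_CC = I_B·R_B + V_BE, so I_B = (15 − 0.7)/680 kΩ = 0.021 mA.
In the active region I_C = β·I_B = 250 × 0.021 = 5.26 mA.
Collector loop: V_CE = V_CC − I_C·R_C = 15 − 5.26×2.7 = 0.805 V.
Since V_CE = 0.805 V > V_CE(sat) ≈ 0.2 V, the transistor is in the active region as assumed.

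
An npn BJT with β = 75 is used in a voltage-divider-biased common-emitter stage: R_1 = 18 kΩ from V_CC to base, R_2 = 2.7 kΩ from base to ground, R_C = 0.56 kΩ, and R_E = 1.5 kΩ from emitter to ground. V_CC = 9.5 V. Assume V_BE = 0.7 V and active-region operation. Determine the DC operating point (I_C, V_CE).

I_C ≈ 0.35 mA, V_CE ≈ 8.8 V

Thevenize the base divider: V_Th = V_CC·R_2/(R_1+R_2) = 9.5×2.7/20.7 = 1.24 V, R_Th = R_1‖R_2 = 2.35 kΩ.
Base-emitter loop: V_Th = I_B·R_Th + V_BE + (β+1)I_B·R_E, so I_B = (1.24 − 0.7) / (2.35 + 76×1.5) = 0.00463 mA.
I_C = β·I_B = 75×0.00463 = 0.348 mA, and I_E = (β+1)I_B = 0.352 mA.
V_CE = V_CC − I_C·R_C − I_E·R_E = 9.5 − 0.348×0.56 − 0.352×1.5 = 8.78 V.
V_CE = 8.78 V > 0.2 V confirms active-region operation.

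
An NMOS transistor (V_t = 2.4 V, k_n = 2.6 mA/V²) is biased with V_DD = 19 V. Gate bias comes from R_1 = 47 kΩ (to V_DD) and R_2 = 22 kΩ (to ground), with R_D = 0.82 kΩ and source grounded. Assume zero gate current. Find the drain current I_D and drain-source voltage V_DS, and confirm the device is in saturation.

I_D ≈ 17 mA, V_DS ≈ 4.7 V

V_G = V_DD·R_2/(R_1+R_2) = 19×22/69 = 6.06 V. With the source grounded, V_GS = V_G = 6.06 V.
Assume saturation: I_D = (k_n/2)(V_GS − V_t)² = (2.6/2)×(6.06 − 2.4)² = 1.3×3.66² = 17.4 mA.
V_DS = V_DD − I_D·R_D = 19 − 17.4×0.82 = 4.74 V.
Saturation requires V_DS ≥ V_GS − V_t = 3.66 V; 4.74 ≥ 3.66 ✓.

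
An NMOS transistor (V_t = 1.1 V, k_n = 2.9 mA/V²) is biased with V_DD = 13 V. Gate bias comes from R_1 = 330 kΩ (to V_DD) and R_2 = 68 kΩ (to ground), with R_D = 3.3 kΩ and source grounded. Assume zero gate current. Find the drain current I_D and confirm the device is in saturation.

I_D ≈ 1.8 mA

V_G = V_DD·R_2/(R_1+R_2) = 13×68/398 = 2.22 V. With the source grounded, V_GS = V_G = 2.22 V.
Assume saturation: I_D = (k_n/2)(V_GS − V_t)² = (2.9/2)×(2.22 − 1.1)² = 1.45×1.12² = 1.82 mA.
V_DS = V_DD − I_D·R_D = 13 − 1.82×3.3 = 6.99 V.
Saturation requires V_DS ≥ V_GS − V_t = 1.12 V; 6.99 ≥ 1.12 ✓.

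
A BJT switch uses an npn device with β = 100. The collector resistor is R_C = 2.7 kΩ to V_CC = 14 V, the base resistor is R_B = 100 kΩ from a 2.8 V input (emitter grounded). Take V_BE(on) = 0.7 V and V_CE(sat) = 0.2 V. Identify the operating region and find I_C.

Assume active. Base-emitter loop: I_B = (V_BB − V_BE)/R_B = (2.8 − 0.7)/100 = 0.021 mA.
I_C = β·I_B = 100×0.021 = 2.1 mA.
V_CE = V_CC − I_C·R_C = 14 − 2.1×2.7 = 8.33 V > V_CE(sat), so the active-region assumption holds.

active; I_C ≈ 2.1 mA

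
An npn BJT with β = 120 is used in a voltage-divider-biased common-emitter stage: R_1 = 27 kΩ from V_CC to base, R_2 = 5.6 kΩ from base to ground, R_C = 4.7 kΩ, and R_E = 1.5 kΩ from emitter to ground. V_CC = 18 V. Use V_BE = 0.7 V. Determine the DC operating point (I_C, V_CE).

I_C ≈ 1.5 mA, V_CE ≈ 8.4 V

Thevenize the base divider: V_Th = V_CC·R_2/(R_1+R_2) = 18×5.6/32.6 = 3.09 V, R_Th = R_1‖R_2 = 4.64 kΩ.
Base-emitter loop: V_Th = I_B·R_Th + V_BE + (β+1)I_B·R_E, so I_B = (3.09 − 0.7) / (4.64 + 121×1.5) = 0.0129 mA.
I_C = β·I_B = 120×0.0129 = 1.54 mA, and I_E = (β+1)I_B = 1.55 mA.
V_CE = V_CC − I_C·R_C − I_E·R_E = 18 − 1.54×4.7 − 1.55×1.5 = 8.42 V.
V_CE = 8.42 V > 0.2 V confirms active-region operation.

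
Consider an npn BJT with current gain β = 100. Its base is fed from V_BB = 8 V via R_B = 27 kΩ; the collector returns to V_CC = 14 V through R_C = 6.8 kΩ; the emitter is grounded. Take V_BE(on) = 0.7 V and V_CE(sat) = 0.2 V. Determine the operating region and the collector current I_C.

saturation; I_C ≈ 2 mA

Assume active: I_B = (8 − 0.7)/27 = 0.27 mA, giving I_C = β·I_B = 27 mA.
But then V_CE = 14 − 27×6.8 = -170 V < V_CE(sat) = 0.2 V — impossible in the active region.
So the transistor is saturated. With V_CE = 0.2 V, I_C = (V_CC − 0.2)/R_C = 13.8/6.8 = 2.03 mA.
Check: β·I_B = 27 mA > I_C = 2.03 mA, confirming saturation.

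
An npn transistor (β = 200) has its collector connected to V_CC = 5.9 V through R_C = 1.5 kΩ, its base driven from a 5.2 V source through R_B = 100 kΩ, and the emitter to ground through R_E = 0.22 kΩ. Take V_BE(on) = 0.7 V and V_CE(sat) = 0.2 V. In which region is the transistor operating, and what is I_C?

Assume active: I_B = (5.2 − 0.7)/(100 + 201×0.22) = 0.0312 mA, I_C = β·I_B = 6.24 mA.
Then V_CE = 5.9 − 6.24×1.5 − 6.27×0.22 = -4.84 V < 0.2 V — the active assumption fails.
Re-solve with V_CE = 0.2 V. KCL at the emitter: V_E/R_E = (V_BB−0.7−V_E)/R_B + (V_CC−0.2−V_E)/R_C, giving V_E = 0.736 V.
I_C = (V_CC − 0.2 − V_E)/R_C = (5.7 − 0.736)/1.5 = 3.31 mA.
Check: I_B = (4.5 − 0.736)/100 = 0.0376 mA, and β·I_B = 7.53 mA > I_C, confirming saturation.

saturation; I_C ≈ 3.3 mA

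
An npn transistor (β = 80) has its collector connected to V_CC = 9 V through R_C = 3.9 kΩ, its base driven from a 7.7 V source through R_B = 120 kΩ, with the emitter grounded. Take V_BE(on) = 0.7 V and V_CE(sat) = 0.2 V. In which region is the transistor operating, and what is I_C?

Assume active: I_B = (7.7 − 0.7)/120 = 0.0583 mA, giving I_C = β·I_B = 4.67 mA.
But then V_CE = 9 − 4.67×3.9 = -9.2 V < V_CE(sat) = 0.2 V — impossible in the active region.
So the transistor is saturated. With V_CE = 0.2 V, I_C = (V_CC − 0.2)/R_C = 8.8/3.9 = 2.26 mA.
Check: β·I_B = 4.67 mA > I_C = 2.26 mA, confirming saturation.

saturation; I_C ≈ 2.3 mA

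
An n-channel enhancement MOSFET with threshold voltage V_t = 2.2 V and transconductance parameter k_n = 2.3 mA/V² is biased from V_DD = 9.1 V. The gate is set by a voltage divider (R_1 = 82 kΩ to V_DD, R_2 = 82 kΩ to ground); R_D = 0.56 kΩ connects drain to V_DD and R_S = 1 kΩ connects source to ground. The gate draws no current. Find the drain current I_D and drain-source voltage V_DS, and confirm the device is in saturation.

I_D ≈ 1.3 mA, V_DS ≈ 7.1 V

V_G = V_DD·R_2/(R_1+R_2) = 9.1×82/164 = 4.55 V.
Assume saturation: I_D = (k_n/2)(V_GS − V_t)² with V_GS = V_G − I_D·R_S = 4.55 − 1·I_D.
Substituting gives 1.15·I_D² − 6.4·I_D + 6.35 = 0, with roots I_D = 1.29 or 4.28 mA.
The root I_D = 4.28 mA gives V_GS = 0.271 V ≤ V_t, so take I_D = 1.29 mA.
Then V_GS = 3.26 V and V_DS = V_DD − I_D(R_D+R_S) = 9.1 − 1.29×1.56 = 7.09 V.
Saturation requires V_DS ≥ V_GS − V_t = 1.06 V; 7.09 ≥ 1.06 ✓.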